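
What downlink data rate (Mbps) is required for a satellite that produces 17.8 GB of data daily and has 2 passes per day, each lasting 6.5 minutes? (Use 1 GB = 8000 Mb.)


total contact time = 2 * 6.5 * 60 = 780.0000 s
data = 17.8 GB = 142400.0000 Mb
rate = 142400.0000 / 780.0000 = 182.5641 Mbps

182.5641 Mbps


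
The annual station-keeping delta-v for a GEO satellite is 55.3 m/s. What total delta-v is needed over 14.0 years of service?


dV = rate * years = 55.3 * 14.0
dV = 774.2000 m/s

774.2000 m/s


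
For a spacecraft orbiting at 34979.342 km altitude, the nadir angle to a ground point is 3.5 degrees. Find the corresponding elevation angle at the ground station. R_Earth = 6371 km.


r = R_E + alt = 41350.3420 km
Law of sines in the satellite / Earth-center / ground-point triangle:
  sin(nadir)/R_E = sin(90 + el)/r  =>  cos(el) = (r/R_E)*sin(nadir)
cos(el) = (41350.3420 / 6371.0000) * sin(3.5 deg) = 0.3962295
el = arccos(0.3962295) = 66.6573 deg
(Earth-central angle = 90 - nadir - el = 19.8427 deg)

66.6573 degrees


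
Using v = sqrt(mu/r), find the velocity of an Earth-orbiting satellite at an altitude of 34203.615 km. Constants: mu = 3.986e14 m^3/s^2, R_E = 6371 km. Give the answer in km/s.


r = R_E + alt = 6371.0 + 34203.615 = 40574.6150 km = 4.0574615e+07 m
v = sqrt(mu/r) = sqrt(3.986e14 / 4.0574615e+07) = 3134.3064 m/s = 3.1343 km/s

3.1343 km/s


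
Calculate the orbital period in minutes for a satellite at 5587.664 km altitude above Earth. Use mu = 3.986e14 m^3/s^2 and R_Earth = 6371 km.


r = 11958.6640 km = 1.1958664e+07 m
T = 2*pi*sqrt(r^3/mu) = 2*pi*sqrt(1.7102043e+21 / 3.986e14)
T = 13014.7316 s = 216.9122 min

216.9122 minutes


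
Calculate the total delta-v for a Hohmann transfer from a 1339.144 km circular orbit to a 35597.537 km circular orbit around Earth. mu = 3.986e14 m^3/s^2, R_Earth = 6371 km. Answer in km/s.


r1 = 7710.1440 km = 7.710144e+06 m
r2 = 41968.5370 km = 4.1968537e+07 m
dv1 = sqrt(mu/r1)*(sqrt(2*r2/(r1+r2)) - 1) = 2155.9346 m/s
dv2 = sqrt(mu/r2)*(1 - sqrt(2*r1/(r1+r2))) = 1364.8255 m/s
total dv = |dv1| + |dv2| = 2155.9346 + 1364.8255 = 3520.7601 m/s = 3.5208 km/s

3.5208 km/s


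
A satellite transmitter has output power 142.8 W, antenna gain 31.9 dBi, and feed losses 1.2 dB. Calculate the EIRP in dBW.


Pt = 142.8 W = 21.5473 dBW
EIRP = Pt_dBW + Gt - losses = 21.5473 + 31.9 - 1.2 = 52.2473 dBW

52.2473 dBW


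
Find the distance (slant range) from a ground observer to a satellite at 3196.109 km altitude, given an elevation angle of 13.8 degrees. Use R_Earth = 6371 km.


h = 3196.109 km, el = 13.8 deg
d = -R_E*sin(el) + sqrt((R_E*sin(el))^2 + 2*R_E*h + h^2)
d = -6371.0000*sin(0.2408554) + sqrt((6371.0000*0.2385335)^2 + 2*6371.0000*3196.109 + 3196.109^2)
d = 5777.5228 km

5777.5228 km


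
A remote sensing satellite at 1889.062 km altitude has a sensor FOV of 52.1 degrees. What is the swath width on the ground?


FOV = 52.1 deg = 0.9093165 rad
swath = 2 * alt * tan(FOV/2) = 2 * 1889.062 * tan(0.4546583)
swath = 2 * 1889.062 * 0.4888133
swath = 1846.7973 km

1846.7973 km


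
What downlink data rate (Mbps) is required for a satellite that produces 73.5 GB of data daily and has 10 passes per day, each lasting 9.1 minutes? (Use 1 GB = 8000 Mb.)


total contact time = 10 * 9.1 * 60 = 5460.0000 s
data = 73.5 GB = 588000.0000 Mb
rate = 588000.0000 / 5460.0000 = 107.6923 Mbps

107.6923 Mbps


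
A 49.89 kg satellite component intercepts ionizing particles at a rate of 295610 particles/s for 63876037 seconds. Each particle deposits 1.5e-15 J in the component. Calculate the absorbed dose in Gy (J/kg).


Total energy deposited = rate * time * E_per
  = 295610 * 63876037 * 1.5e-15 = 0.02832359 J
Dose = E_total / mass = 0.02832359 / 49.89
Dose = 5.6772084e-04 Gy

5.6772e-04 Gy


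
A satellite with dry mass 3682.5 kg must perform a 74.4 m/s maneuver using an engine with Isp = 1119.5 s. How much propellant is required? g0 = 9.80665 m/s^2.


ve = Isp * g0 = 1119.5 * 9.80665 = 10978.544675 m/s
mass ratio = exp(dv/ve) = exp(74.4/10978.544675) = 1.00679987
m_prop = m_dry * (mr - 1) = 3682.5 * (1.00679987 - 1)
m_prop = 25.0405 kg

25.0405 kg


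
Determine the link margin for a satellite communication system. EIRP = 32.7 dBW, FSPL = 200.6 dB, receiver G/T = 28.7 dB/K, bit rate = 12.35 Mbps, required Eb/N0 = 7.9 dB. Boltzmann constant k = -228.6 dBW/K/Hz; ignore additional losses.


C/N0 = EIRP - FSPL + G/T - k = 32.7 - 200.6 + 28.7 - (-228.6)
C/N0 = 89.4000 dB-Hz
R_b = 12.35 Mbps = 1.235e+07 bps -> 10*log10(R_b) = 70.9167 dB-Hz
Eb/N0 = C/N0 - 10*log10(R_b) = 89.4000 - 70.9167 = 18.4833 dB
Margin = Eb/N0 - Eb/N0_req = 18.4833 - 7.9 = 10.5833 dB (link closes)

10.5833 dB


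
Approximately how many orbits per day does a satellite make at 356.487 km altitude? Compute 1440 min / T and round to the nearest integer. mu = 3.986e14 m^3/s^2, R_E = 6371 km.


r = 6.727487e+06 m
T = 2*pi*sqrt(r^3/mu) = 5491.4941 s = 91.5249 min
revs/day = 1440 / 91.5249 = 15.7334
Rounded: 16 revolutions per day

16 revolutions per day


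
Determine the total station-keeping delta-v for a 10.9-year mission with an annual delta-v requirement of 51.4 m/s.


dV = rate * years = 51.4 * 10.9
dV = 560.2600 m/s

560.2600 m/s


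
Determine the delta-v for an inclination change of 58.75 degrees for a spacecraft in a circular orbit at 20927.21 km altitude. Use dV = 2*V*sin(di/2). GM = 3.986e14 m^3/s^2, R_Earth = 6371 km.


r = 27298.2100 km = 2.729821e+07 m
V = sqrt(mu/r) = 3821.2158 m/s
di = 58.75 deg = 1.0254 rad
dV = 2*V*sin(di/2) = 2*3821.2158*sin(0.5126905)
dV = 3748.7928 m/s = 3.7488 km/s

3.7488 km/s


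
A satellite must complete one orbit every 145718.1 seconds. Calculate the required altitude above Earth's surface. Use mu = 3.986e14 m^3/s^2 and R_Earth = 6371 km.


T = 145718.1 s
r = (mu*T^2/(4*pi^2))^(1/3) = (3.986e14 * 145718.1^2 / (4*pi^2))^(1/3)
r = 5.9850556e+07 m = 59850.5555 km
alt = r - R_E = 59850.5555 - 6371 = 53479.5555 km

53479.5555 km


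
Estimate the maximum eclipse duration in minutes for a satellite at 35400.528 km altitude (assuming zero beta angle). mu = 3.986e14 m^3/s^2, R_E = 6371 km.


r = 41771.5280 km
T = 1416.0563 min
Eclipse fraction = arcsin(R_E/r)/pi = arcsin(6371.0000/41771.5280)/pi
= arcsin(0.1525202)/pi = 0.0487389
Eclipse duration = 0.0487389 * 1416.0563 = 69.0170 min

69.0170 minutes


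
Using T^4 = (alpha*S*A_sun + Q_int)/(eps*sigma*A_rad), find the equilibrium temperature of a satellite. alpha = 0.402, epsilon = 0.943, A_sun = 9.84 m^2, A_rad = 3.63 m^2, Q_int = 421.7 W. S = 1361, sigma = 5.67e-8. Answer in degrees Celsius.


Numerator = alpha*S*A_sun + Q_int = 0.402*1361*9.84 + 421.7 = 5805.3805 W
Denominator = eps*sigma*A_rad = 0.943*5.67e-8*3.63 = 1.940892e-07 W/K^4
T^4 = 2.9910888e+10 K^4
T = 415.8697 K = 142.7197 C

142.7197 degrees Celsius


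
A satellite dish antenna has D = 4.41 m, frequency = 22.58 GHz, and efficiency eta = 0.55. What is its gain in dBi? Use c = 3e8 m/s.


lambda = c/f = 3e8 / 2.258e+10 = 0.01328609 m
G = eta*(pi*D/lambda)^2 = 0.55*(pi*4.41/0.01328609)^2
G = 598060.3072 (linear)
G = 10*log10(598060.3072) = 57.7674 dBi

57.7674 dBi


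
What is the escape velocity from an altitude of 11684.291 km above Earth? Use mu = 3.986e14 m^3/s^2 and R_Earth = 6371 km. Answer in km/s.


r = 6371.0 + 11684.291 = 18055.2910 km = 1.8055291e+07 m
v_esc = sqrt(2*mu/r) = sqrt(2*3.986e14 / 1.8055291e+07)
v_esc = 6644.7921 m/s = 6.6448 km/s

6.6448 km/s


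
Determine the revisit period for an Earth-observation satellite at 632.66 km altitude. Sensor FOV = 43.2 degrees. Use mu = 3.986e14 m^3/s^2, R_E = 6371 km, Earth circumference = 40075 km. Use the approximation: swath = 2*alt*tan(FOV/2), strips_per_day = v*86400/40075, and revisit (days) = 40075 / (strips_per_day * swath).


swath = 2*632.66*tan(0.3769911) = 500.9756 km
v = sqrt(mu/r) = 7544.0771 m/s = 7.5441 km/s
strips/day = v*86400/40075 = 7.5441*86400/40075 = 16.2647
coverage/day = strips * swath = 16.2647 * 500.9756 = 8148.2234 km
revisit = 40075 / 8148.2234 = 4.9183 days

4.9183 days


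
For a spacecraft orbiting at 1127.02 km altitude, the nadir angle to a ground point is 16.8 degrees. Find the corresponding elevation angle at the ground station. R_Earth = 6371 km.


r = R_E + alt = 7498.0200 km
Law of sines in the satellite / Earth-center / ground-point triangle:
  sin(nadir)/R_E = sin(90 + el)/r  =>  cos(el) = (r/R_E)*sin(nadir)
cos(el) = (7498.0200 / 6371.0000) * sin(16.8 deg) = 0.3401611
el = arccos(0.3401611) = 70.1133 deg
(Earth-central angle = 90 - nadir - el = 3.0867 deg)

70.1133 degrees


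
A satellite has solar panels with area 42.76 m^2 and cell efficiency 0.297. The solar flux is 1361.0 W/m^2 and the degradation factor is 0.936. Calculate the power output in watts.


P = area * eta * S * degradation
P = 42.76 * 0.297 * 1361.0 * 0.936
P = 16178.1225 W

16178.1225 W


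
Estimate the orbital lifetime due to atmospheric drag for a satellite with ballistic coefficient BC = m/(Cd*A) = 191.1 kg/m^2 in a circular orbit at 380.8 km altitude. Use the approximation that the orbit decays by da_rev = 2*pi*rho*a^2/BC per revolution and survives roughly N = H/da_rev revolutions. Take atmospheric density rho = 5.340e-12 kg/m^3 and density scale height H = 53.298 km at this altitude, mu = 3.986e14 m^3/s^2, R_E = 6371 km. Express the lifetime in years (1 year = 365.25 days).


a = R_E + alt = 6751.8000 km = 6.7518e+06 m
da_rev = 2*pi*rho*a^2/BC = 2*pi*5.340e-12*(6.7518e+06)^2/191.1 = 8.003862 m per revolution
N = H/da_rev = 53298.0000 m / 8.003862 m = 6659.0356 revolutions
P = 2*pi*sqrt(a^3/mu) = 5521.2902 s
lifetime = N*P = 6659.0356 * 5521.2902 = 3.6766468e+07 s = 425.5378 days
years = 425.5378 / 365.25 = 1.1651 years

1.1651 years


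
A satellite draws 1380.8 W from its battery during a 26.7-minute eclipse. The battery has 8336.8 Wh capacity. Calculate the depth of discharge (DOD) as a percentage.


E_used = P * t / 60 = 1380.8 * 26.7 / 60 = 614.4560 Wh
DOD = E_used / E_total * 100 = 614.4560 / 8336.8 * 100
DOD = 7.3704 %

7.3704 %


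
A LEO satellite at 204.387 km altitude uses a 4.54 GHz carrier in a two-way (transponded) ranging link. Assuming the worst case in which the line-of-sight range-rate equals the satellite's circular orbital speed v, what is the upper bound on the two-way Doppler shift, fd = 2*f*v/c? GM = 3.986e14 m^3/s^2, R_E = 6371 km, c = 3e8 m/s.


r = 6.575387e+06 m
v = sqrt(mu/r) = 7785.8851 m/s (worst-case radial velocity)
f = 4.54 GHz = 4.54e+09 Hz
fd = 2*f*v/c = 2*4.54e+09*7785.8851/3.0e+08
fd = 235652.7877 Hz

235652.7877 Hz


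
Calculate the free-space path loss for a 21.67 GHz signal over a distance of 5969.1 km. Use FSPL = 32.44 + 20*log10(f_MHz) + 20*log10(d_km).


f = 21.67 GHz = 21670.0000 MHz
d = 5969.1 km
FSPL = 32.44 + 20*log10(21670.0000) + 20*log10(5969.1)
FSPL = 32.44 + 86.7172 + 75.5182
FSPL = 194.6754 dB

194.6754 dB


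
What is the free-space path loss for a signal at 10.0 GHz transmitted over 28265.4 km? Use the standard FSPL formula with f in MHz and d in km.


f = 10.0 GHz = 10000.0000 MHz
d = 28265.4 km
FSPL = 32.44 + 20*log10(10000.0000) + 20*log10(28265.4)
FSPL = 32.44 + 80.0000 + 89.0251
FSPL = 201.4651 dB

201.4651 dB


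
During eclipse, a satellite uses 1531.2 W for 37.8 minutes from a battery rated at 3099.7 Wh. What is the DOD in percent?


E_used = P * t / 60 = 1531.2 * 37.8 / 60 = 964.6560 Wh
DOD = E_used / E_total * 100 = 964.6560 / 3099.7 * 100
DOD = 31.1209 %

31.1209 %


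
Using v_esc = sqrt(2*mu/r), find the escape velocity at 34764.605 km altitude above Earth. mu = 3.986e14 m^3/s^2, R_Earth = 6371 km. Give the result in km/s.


r = 6371.0 + 34764.605 = 41135.6050 km = 4.1135605e+07 m
v_esc = sqrt(2*mu/r) = sqrt(2*3.986e14 / 4.1135605e+07)
v_esc = 4402.2500 m/s = 4.4022 km/s

4.4022 km/s


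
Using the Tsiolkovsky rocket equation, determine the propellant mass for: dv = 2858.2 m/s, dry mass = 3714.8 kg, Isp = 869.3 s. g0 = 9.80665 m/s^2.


ve = Isp * g0 = 869.3 * 9.80665 = 8524.920845 m/s
mass ratio = exp(dv/ve) = exp(2858.2/8524.920845) = 1.39832605
m_prop = m_dry * (mr - 1) = 3714.8 * (1.39832605 - 1)
m_prop = 1479.7016 kg

1479.7016 kg


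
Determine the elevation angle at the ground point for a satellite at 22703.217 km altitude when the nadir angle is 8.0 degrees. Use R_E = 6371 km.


r = R_E + alt = 29074.2170 km
Law of sines in the satellite / Earth-center / ground-point triangle:
  sin(nadir)/R_E = sin(90 + el)/r  =>  cos(el) = (r/R_E)*sin(nadir)
cos(el) = (29074.2170 / 6371.0000) * sin(8.0 deg) = 0.6351199
el = arccos(0.6351199) = 50.5711 deg
(Earth-central angle = 90 - nadir - el = 31.4289 deg)

50.5711 degrees


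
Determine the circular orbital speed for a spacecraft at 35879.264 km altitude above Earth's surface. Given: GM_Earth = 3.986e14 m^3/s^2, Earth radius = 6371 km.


r = R_E + alt = 6371.0 + 35879.264 = 42250.2640 km = 4.2250264e+07 m
v = sqrt(mu/r) = sqrt(3.986e14 / 4.2250264e+07) = 3071.5241 m/s = 3.0715 km/s

3.0715 km/s


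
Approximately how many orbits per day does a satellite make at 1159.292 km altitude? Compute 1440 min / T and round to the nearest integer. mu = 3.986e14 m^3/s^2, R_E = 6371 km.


r = 7.530292e+06 m
T = 2*pi*sqrt(r^3/mu) = 6503.2275 s = 108.3871 min
revs/day = 1440 / 108.3871 = 13.2857
Rounded: 13 revolutions per day

13 revolutions per day


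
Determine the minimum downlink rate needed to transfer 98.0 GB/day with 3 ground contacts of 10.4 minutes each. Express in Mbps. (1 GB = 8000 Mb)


total contact time = 3 * 10.4 * 60 = 1872.0000 s
data = 98.0 GB = 784000.0000 Mb
rate = 784000.0000 / 1872.0000 = 418.8034 Mbps

418.8034 Mbps


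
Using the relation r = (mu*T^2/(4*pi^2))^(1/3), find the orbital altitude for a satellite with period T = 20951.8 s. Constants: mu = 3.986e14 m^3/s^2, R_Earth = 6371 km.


T = 20951.8 s
r = (mu*T^2/(4*pi^2))^(1/3) = (3.986e14 * 20951.8^2 / (4*pi^2))^(1/3)
r = 1.6426312e+07 m = 16426.3124 km
alt = r - R_E = 16426.3124 - 6371 = 10055.3124 km

10055.3124 km


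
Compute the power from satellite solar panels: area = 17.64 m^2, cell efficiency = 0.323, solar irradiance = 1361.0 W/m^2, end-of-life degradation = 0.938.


P = area * eta * S * degradation
P = 17.64 * 0.323 * 1361.0 * 0.938
P = 7273.8119 W

7273.8119 W


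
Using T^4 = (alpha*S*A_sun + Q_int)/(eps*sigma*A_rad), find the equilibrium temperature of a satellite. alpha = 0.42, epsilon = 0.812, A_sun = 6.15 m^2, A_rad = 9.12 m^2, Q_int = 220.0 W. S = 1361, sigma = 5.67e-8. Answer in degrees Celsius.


Numerator = alpha*S*A_sun + Q_int = 0.42*1361*6.15 + 220.0 = 3735.4630 W
Denominator = eps*sigma*A_rad = 0.812*5.67e-8*9.12 = 4.1988845e-07 W/K^4
T^4 = 8.8963224e+09 K^4
T = 307.1161 K = 33.9661 C

33.9661 degrees Celsius


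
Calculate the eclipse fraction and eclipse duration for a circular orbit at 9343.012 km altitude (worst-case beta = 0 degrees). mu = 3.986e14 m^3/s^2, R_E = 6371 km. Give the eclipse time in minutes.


r = 15714.0120 km
T = 326.7312 min
Eclipse fraction = arcsin(R_E/r)/pi = arcsin(6371.0000/15714.0120)/pi
= arcsin(0.4054343)/pi = 0.1328797
Eclipse duration = 0.1328797 * 326.7312 = 43.4159 min

43.4159 minutes


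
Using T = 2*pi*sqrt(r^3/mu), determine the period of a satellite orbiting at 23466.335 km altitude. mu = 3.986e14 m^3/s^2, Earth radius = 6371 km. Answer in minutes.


r = 29837.3350 km = 2.9837335e+07 m
T = 2*pi*sqrt(r^3/mu) = 2*pi*sqrt(2.6563182e+22 / 3.986e14)
T = 51292.1929 s = 854.8699 min

854.8699 minutes


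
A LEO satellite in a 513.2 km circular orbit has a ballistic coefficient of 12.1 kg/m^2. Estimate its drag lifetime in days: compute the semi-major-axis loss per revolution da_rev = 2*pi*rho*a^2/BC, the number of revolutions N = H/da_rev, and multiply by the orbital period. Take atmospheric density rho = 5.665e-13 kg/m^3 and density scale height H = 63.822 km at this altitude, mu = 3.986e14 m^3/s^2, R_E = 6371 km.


a = R_E + alt = 6884.2000 km = 6.8842e+06 m
da_rev = 2*pi*rho*a^2/BC = 2*pi*5.665e-13*(6.8842e+06)^2/12.1 = 13.941239 m per revolution
N = H/da_rev = 63822.0000 m / 13.941239 m = 4577.9289 revolutions
P = 2*pi*sqrt(a^3/mu) = 5684.4891 s
lifetime = N*P = 4577.9289 * 5684.4891 = 2.6023187e+07 s = 301.1943 days

301.1943 days


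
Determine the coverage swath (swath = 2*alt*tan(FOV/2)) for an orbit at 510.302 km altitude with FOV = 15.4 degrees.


FOV = 15.4 deg = 0.2687807 rad
swath = 2 * alt * tan(FOV/2) = 2 * 510.302 * tan(0.1343904)
swath = 2 * 510.302 * 0.1352053
swath = 137.9911 km

137.9911 km


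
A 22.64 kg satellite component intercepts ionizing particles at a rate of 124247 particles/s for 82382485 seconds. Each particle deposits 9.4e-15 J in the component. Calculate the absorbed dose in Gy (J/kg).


Total energy deposited = rate * time * E_per
  = 124247 * 82382485 * 9.4e-15 = 0.0962163 J
Dose = E_total / mass = 0.0962163 / 22.64
Dose = 0.004249837 Gy

0.0042 Gy


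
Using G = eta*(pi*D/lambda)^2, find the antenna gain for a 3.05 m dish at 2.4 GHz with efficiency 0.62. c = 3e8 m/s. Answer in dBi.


lambda = c/f = 3e8 / 2.4e+09 = 0.1250 m
G = eta*(pi*D/lambda)^2 = 0.62*(pi*3.05/0.1250)^2
G = 3643.1000 (linear)
G = 10*log10(3643.1000) = 35.6147 dBi

35.6147 dBi


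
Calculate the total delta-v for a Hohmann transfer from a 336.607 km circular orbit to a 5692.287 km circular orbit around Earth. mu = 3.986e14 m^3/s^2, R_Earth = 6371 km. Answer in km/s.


r1 = 6707.6070 km = 6.707607e+06 m
r2 = 12063.2870 km = 1.2063287e+07 m
dv1 = sqrt(mu/r1)*(sqrt(2*r2/(r1+r2)) - 1) = 1030.8069 m/s
dv2 = sqrt(mu/r2)*(1 - sqrt(2*r1/(r1+r2))) = 888.7460 m/s
total dv = |dv1| + |dv2| = 1030.8069 + 888.7460 = 1919.5529 m/s = 1.9196 km/s

1.9196 km/s


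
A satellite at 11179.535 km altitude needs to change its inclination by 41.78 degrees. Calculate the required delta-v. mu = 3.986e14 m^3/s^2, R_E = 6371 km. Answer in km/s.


r = 17550.5350 km = 1.7550535e+07 m
V = sqrt(mu/r) = 4765.6645 m/s
di = 41.78 deg = 0.7291986 rad
dV = 2*V*sin(di/2) = 2*4765.6645*sin(0.3645993)
dV = 3398.6331 m/s = 3.3986 km/s

3.3986 km/s


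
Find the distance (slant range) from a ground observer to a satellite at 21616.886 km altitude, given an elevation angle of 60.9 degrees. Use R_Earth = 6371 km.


h = 21616.886 km, el = 60.9 deg
d = -R_E*sin(el) + sqrt((R_E*sin(el))^2 + 2*R_E*h + h^2)
d = -6371.0000*sin(1.0629) + sqrt((6371.0000*0.8737722)^2 + 2*6371.0000*21616.886 + 21616.886^2)
d = 22249.0454 km

22249.0454 km


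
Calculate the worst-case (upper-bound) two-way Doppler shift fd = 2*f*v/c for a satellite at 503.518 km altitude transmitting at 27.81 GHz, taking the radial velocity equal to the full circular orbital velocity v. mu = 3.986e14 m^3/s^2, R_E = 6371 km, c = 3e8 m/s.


r = 6.874518e+06 m
v = sqrt(mu/r) = 7614.6075 m/s (worst-case radial velocity)
f = 27.81 GHz = 2.781e+10 Hz
fd = 2*f*v/c = 2*2.781e+10*7614.6075/3.0e+08
fd = 1.4117482e+06 Hz

1.4117e+06 Hz


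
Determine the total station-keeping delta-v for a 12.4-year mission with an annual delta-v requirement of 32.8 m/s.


dV = rate * years = 32.8 * 12.4
dV = 406.7200 m/s

406.7200 m/s


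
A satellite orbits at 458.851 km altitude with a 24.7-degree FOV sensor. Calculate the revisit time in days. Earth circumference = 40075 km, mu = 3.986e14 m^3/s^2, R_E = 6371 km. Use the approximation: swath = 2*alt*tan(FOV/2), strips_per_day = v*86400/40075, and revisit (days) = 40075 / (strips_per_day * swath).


swath = 2*458.851*tan(0.2155482) = 200.9305 km
v = sqrt(mu/r) = 7639.4665 m/s = 7.6395 km/s
strips/day = v*86400/40075 = 7.6395*86400/40075 = 16.4704
coverage/day = strips * swath = 16.4704 * 200.9305 = 3309.3984 km
revisit = 40075 / 3309.3984 = 12.1095 days

12.1095 days


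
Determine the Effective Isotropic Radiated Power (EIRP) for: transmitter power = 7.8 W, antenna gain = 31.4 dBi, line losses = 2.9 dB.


Pt = 7.8 W = 8.9209 dBW
EIRP = Pt_dBW + Gt - losses = 8.9209 + 31.4 - 2.9 = 37.4209 dBW

37.4209 dBW


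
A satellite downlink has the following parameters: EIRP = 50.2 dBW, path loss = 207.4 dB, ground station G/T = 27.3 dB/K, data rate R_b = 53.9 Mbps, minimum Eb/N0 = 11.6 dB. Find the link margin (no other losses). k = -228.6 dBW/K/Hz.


C/N0 = EIRP - FSPL + G/T - k = 50.2 - 207.4 + 27.3 - (-228.6)
C/N0 = 98.7000 dB-Hz
R_b = 53.9 Mbps = 5.39e+07 bps -> 10*log10(R_b) = 77.3159 dB-Hz
Eb/N0 = C/N0 - 10*log10(R_b) = 98.7000 - 77.3159 = 21.3841 dB
Margin = Eb/N0 - Eb/N0_req = 21.3841 - 11.6 = 9.7841 dB (link closes)

9.7841 dB


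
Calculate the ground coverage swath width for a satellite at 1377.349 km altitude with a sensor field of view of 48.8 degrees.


FOV = 48.8 deg = 0.8517207 rad
swath = 2 * alt * tan(FOV/2) = 2 * 1377.349 * tan(0.4258603)
swath = 2 * 1377.349 * 0.4536201
swath = 1249.5864 km

1249.5864 km


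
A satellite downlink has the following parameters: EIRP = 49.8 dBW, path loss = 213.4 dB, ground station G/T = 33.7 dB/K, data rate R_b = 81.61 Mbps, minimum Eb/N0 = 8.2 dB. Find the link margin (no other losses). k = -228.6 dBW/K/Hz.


C/N0 = EIRP - FSPL + G/T - k = 49.8 - 213.4 + 33.7 - (-228.6)
C/N0 = 98.7000 dB-Hz
R_b = 81.61 Mbps = 8.161e+07 bps -> 10*log10(R_b) = 79.1174 dB-Hz
Eb/N0 = C/N0 - 10*log10(R_b) = 98.7000 - 79.1174 = 19.5826 dB
Margin = Eb/N0 - Eb/N0_req = 19.5826 - 8.2 = 11.3826 dB (link closes)

11.3826 dB


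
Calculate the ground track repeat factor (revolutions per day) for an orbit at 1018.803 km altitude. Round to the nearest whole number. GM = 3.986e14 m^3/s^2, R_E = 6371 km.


r = 7.389803e+06 m
T = 2*pi*sqrt(r^3/mu) = 6322.0876 s = 105.3681 min
revs/day = 1440 / 105.3681 = 13.6664
Rounded: 14 revolutions per day

14 revolutions per day


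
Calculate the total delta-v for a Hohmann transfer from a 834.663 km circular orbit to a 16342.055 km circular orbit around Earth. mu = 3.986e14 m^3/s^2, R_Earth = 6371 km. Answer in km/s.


r1 = 7205.6630 km = 7.205663e+06 m
r2 = 22713.0550 km = 2.2713055e+07 m
dv1 = sqrt(mu/r1)*(sqrt(2*r2/(r1+r2)) - 1) = 1727.0078 m/s
dv2 = sqrt(mu/r2)*(1 - sqrt(2*r1/(r1+r2))) = 1281.7539 m/s
total dv = |dv1| + |dv2| = 1727.0078 + 1281.7539 = 3008.7617 m/s = 3.0088 km/s

3.0088 km/s


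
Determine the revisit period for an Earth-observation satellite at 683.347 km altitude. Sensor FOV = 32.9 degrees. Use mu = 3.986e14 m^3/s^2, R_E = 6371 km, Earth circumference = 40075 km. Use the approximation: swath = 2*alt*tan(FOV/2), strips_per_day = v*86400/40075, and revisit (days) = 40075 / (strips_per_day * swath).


swath = 2*683.347*tan(0.2871067) = 403.5362 km
v = sqrt(mu/r) = 7516.9254 m/s = 7.5169 km/s
strips/day = v*86400/40075 = 7.5169*86400/40075 = 16.2062
coverage/day = strips * swath = 16.2062 * 403.5362 = 6539.7776 km
revisit = 40075 / 6539.7776 = 6.1279 days

6.1279 days


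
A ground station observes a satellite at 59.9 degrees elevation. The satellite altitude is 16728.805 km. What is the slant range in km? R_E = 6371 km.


h = 16728.805 km, el = 59.9 deg
d = -R_E*sin(el) + sqrt((R_E*sin(el))^2 + 2*R_E*h + h^2)
d = -6371.0000*sin(1.0455) + sqrt((6371.0000*0.8651514)^2 + 2*6371.0000*16728.805 + 16728.805^2)
d = 17365.8861 km

17365.8861 km


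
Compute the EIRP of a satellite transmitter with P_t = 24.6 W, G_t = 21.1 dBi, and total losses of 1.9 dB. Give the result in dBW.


Pt = 24.6 W = 13.9094 dBW
EIRP = Pt_dBW + Gt - losses = 13.9094 + 21.1 - 1.9 = 33.1094 dBW

33.1094 dBW


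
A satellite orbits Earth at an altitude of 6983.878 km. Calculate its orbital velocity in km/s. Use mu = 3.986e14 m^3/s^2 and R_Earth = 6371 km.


r = R_E + alt = 6371.0 + 6983.878 = 13354.8780 km = 1.3354878e+07 m
v = sqrt(mu/r) = sqrt(3.986e14 / 1.3354878e+07) = 5463.2199 m/s = 5.4632 km/s

5.4632 km/s


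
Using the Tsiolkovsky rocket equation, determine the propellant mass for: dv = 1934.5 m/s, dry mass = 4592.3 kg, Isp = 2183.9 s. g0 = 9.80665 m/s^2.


ve = Isp * g0 = 2183.9 * 9.80665 = 21416.742935 m/s
mass ratio = exp(dv/ve) = exp(1934.5/21416.742935) = 1.09453162
m_prop = m_dry * (mr - 1) = 4592.3 * (1.09453162 - 1)
m_prop = 434.1176 kg

434.1176 kg


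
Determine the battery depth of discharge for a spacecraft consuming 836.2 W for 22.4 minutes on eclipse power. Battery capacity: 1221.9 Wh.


E_used = P * t / 60 = 836.2 * 22.4 / 60 = 312.1813 Wh
DOD = E_used / E_total * 100 = 312.1813 / 1221.9 * 100
DOD = 25.5488 %

25.5488 %


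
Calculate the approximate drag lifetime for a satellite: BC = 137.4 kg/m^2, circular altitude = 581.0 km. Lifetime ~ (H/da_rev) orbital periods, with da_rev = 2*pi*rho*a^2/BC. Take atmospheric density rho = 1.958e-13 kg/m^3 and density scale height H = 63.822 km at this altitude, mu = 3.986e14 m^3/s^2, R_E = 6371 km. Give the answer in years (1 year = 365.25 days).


a = R_E + alt = 6952.0000 km = 6.952e+06 m
da_rev = 2*pi*rho*a^2/BC = 2*pi*1.958e-13*(6.952e+06)^2/137.4 = 0.432738315 m per revolution
N = H/da_rev = 63822.0000 m / 0.432738315 m = 147484.0515 revolutions
P = 2*pi*sqrt(a^3/mu) = 5768.6723 s
lifetime = N*P = 147484.0515 * 5768.6723 = 8.5078716e+08 s = 9847.0736 days
years = 9847.0736 / 365.25 = 26.9598 years

26.9598 years


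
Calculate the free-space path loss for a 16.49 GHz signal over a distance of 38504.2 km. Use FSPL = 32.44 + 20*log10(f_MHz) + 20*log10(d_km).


f = 16.49 GHz = 16490.0000 MHz
d = 38504.2 km
FSPL = 32.44 + 20*log10(16490.0000) + 20*log10(38504.2)
FSPL = 32.44 + 84.3444 + 91.7102
FSPL = 208.4946 dB

208.4946 dB


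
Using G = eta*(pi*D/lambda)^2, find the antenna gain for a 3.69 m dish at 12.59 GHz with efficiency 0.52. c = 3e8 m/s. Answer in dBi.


lambda = c/f = 3e8 / 1.259e+10 = 0.02382844 m
G = eta*(pi*D/lambda)^2 = 0.52*(pi*3.69/0.02382844)^2
G = 123073.5626 (linear)
G = 10*log10(123073.5626) = 50.9016 dBi

50.9016 dBi


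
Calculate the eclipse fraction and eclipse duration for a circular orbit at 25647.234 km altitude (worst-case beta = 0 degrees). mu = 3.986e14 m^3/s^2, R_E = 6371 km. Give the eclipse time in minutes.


r = 32018.2340 km
T = 950.2897 min
Eclipse fraction = arcsin(R_E/r)/pi = arcsin(6371.0000/32018.2340)/pi
= arcsin(0.1989804)/pi = 0.063763
Eclipse duration = 0.063763 * 950.2897 = 60.5933 min

60.5933 minutes


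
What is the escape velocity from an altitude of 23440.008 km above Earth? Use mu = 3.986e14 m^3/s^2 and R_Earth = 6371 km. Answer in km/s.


r = 6371.0 + 23440.008 = 29811.0080 km = 2.9811008e+07 m
v_esc = sqrt(2*mu/r) = sqrt(2*3.986e14 / 2.9811008e+07)
v_esc = 5171.2474 m/s = 5.1712 km/s

5.1712 km/s


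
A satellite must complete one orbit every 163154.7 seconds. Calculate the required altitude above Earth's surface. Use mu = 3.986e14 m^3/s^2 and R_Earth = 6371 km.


T = 163154.7 s
r = (mu*T^2/(4*pi^2))^(1/3) = (3.986e14 * 163154.7^2 / (4*pi^2))^(1/3)
r = 6.4534544e+07 m = 64534.5439 km
alt = r - R_E = 64534.5439 - 6371 = 58163.5439 km

58163.5439 km


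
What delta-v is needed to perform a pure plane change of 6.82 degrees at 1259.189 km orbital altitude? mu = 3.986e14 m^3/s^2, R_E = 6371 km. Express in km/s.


r = 7630.1890 km = 7.630189e+06 m
V = sqrt(mu/r) = 7227.7147 m/s
di = 6.82 deg = 0.1190315 rad
dV = 2*V*sin(di/2) = 2*7227.7147*sin(0.05951573)
dV = 859.8176 m/s = 0.8598176 km/s

0.8598 km/s


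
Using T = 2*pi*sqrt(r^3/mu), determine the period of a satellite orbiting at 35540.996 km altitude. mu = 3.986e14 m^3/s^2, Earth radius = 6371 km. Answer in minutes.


r = 41911.9960 km = 4.1911996e+07 m
T = 2*pi*sqrt(r^3/mu) = 2*pi*sqrt(7.3623258e+22 / 3.986e14)
T = 85392.3051 s = 1423.2051 min

1423.2051 minutes


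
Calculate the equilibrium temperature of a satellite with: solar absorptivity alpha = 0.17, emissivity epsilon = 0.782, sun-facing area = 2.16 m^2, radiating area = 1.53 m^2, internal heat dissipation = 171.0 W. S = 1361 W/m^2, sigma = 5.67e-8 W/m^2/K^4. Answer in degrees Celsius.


Numerator = alpha*S*A_sun + Q_int = 0.17*1361*2.16 + 171.0 = 670.7592 W
Denominator = eps*sigma*A_rad = 0.782*5.67e-8*1.53 = 6.7839282e-08 W/K^4
T^4 = 9.8874749e+09 K^4
T = 315.3344 K = 42.1844 C

42.1844 degrees Celsius


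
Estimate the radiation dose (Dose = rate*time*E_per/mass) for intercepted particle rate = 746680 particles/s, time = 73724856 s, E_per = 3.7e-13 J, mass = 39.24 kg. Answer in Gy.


Total energy deposited = rate * time * E_per
  = 746680 * 73724856 * 3.7e-13 = 20.3681 J
Dose = E_total / mass = 20.3681 / 39.24
Dose = 0.5190643 Gy

0.5191 Gy


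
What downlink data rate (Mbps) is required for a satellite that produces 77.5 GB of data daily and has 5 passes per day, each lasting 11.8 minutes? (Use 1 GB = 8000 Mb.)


total contact time = 5 * 11.8 * 60 = 3540.0000 s
data = 77.5 GB = 620000.0000 Mb
rate = 620000.0000 / 3540.0000 = 175.1412 Mbps

175.1412 Mbps


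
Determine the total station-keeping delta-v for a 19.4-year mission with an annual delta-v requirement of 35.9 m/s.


dV = rate * years = 35.9 * 19.4
dV = 696.4600 m/s

696.4600 m/s


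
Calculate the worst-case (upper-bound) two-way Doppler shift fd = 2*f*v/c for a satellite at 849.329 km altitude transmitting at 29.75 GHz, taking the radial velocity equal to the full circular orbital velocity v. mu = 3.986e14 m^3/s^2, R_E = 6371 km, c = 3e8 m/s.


r = 7.220329e+06 m
v = sqrt(mu/r) = 7430.0229 m/s (worst-case radial velocity)
f = 29.75 GHz = 2.975e+10 Hz
fd = 2*f*v/c = 2*2.975e+10*7430.0229/3.0e+08
fd = 1.4736212e+06 Hz

1.4736e+06 Hz


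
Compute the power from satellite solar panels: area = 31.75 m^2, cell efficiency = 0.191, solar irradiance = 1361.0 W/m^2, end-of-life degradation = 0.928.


P = area * eta * S * degradation
P = 31.75 * 0.191 * 1361.0 * 0.928
P = 7659.1963 W

7659.1963 W


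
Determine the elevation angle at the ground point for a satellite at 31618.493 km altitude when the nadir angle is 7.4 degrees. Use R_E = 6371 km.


r = R_E + alt = 37989.4930 km
Law of sines in the satellite / Earth-center / ground-point triangle:
  sin(nadir)/R_E = sin(90 + el)/r  =>  cos(el) = (r/R_E)*sin(nadir)
cos(el) = (37989.4930 / 6371.0000) * sin(7.4 deg) = 0.7679924
el = arccos(0.7679924) = 39.8261 deg
(Earth-central angle = 90 - nadir - el = 42.7739 deg)

39.8261 degrees


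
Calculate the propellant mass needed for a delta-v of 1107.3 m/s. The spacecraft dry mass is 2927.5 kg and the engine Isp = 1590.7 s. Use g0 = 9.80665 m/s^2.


ve = Isp * g0 = 1590.7 * 9.80665 = 15599.438155 m/s
mass ratio = exp(dv/ve) = exp(1107.3/15599.438155) = 1.07356332
m_prop = m_dry * (mr - 1) = 2927.5 * (1.07356332 - 1)
m_prop = 215.3566 kg

215.3566 kg


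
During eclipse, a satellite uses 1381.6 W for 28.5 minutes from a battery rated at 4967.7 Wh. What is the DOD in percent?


E_used = P * t / 60 = 1381.6 * 28.5 / 60 = 656.2600 Wh
DOD = E_used / E_total * 100 = 656.2600 / 4967.7 * 100
DOD = 13.2105 %

13.2105 %


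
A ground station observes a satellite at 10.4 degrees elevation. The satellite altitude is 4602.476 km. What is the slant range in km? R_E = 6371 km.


h = 4602.476 km, el = 10.4 deg
d = -R_E*sin(el) + sqrt((R_E*sin(el))^2 + 2*R_E*h + h^2)
d = -6371.0000*sin(0.1815142) + sqrt((6371.0000*0.1805191)^2 + 2*6371.0000*4602.476 + 4602.476^2)
d = 7858.2551 km

7858.2551 km


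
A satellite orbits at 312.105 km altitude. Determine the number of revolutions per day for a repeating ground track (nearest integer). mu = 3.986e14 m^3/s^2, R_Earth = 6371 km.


r = 6.683105e+06 m
T = 2*pi*sqrt(r^3/mu) = 5437.2418 s = 90.6207 min
revs/day = 1440 / 90.6207 = 15.8904
Rounded: 16 revolutions per day

16 revolutions per day


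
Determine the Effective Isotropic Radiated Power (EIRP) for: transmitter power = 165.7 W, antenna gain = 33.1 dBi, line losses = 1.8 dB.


Pt = 165.7 W = 22.1932 dBW
EIRP = Pt_dBW + Gt - losses = 22.1932 + 33.1 - 1.8 = 53.4932 dBW

53.4932 dBW


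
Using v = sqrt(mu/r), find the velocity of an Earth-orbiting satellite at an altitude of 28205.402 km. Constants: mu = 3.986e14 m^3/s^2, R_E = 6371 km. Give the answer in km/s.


r = R_E + alt = 6371.0 + 28205.402 = 34576.4020 km = 3.4576402e+07 m
v = sqrt(mu/r) = sqrt(3.986e14 / 3.4576402e+07) = 3395.3046 m/s = 3.3953 km/s

3.3953 km/s


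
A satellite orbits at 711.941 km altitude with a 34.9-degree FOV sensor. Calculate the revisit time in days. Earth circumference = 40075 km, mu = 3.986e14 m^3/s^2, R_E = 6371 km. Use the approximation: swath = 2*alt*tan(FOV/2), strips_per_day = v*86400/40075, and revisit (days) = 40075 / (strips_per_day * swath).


swath = 2*711.941*tan(0.30456) = 447.5825 km
v = sqrt(mu/r) = 7501.7370 m/s = 7.5017 km/s
strips/day = v*86400/40075 = 7.5017*86400/40075 = 16.1734
coverage/day = strips * swath = 16.1734 * 447.5825 = 7238.9435 km
revisit = 40075 / 7238.9435 = 5.5360 days

5.5360 days


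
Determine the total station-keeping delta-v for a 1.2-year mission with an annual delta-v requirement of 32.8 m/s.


dV = rate * years = 32.8 * 1.2
dV = 39.3600 m/s

39.3600 m/s


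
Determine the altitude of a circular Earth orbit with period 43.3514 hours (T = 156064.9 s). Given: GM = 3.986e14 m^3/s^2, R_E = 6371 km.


T = 156064.9 s
r = (mu*T^2/(4*pi^2))^(1/3) = (3.986e14 * 156064.9^2 / (4*pi^2))^(1/3)
r = 6.2651193e+07 m = 62651.1929 km
alt = r - R_E = 62651.1929 - 6371 = 56280.1929 km

56280.1929 km


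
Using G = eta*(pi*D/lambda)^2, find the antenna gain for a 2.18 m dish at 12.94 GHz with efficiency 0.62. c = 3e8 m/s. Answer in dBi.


lambda = c/f = 3e8 / 1.294e+10 = 0.02318393 m
G = eta*(pi*D/lambda)^2 = 0.62*(pi*2.18/0.02318393)^2
G = 54104.1359 (linear)
G = 10*log10(54104.1359) = 47.3323 dBi

47.3323 dBi


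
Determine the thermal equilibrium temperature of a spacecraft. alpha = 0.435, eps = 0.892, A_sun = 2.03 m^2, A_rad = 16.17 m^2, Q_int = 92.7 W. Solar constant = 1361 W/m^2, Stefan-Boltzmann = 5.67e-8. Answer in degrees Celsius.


Numerator = alpha*S*A_sun + Q_int = 0.435*1361*2.03 + 92.7 = 1294.5310 W
Denominator = eps*sigma*A_rad = 0.892*5.67e-8*16.17 = 8.1782039e-07 W/K^4
T^4 = 1.5829039e+09 K^4
T = 199.4636 K = -73.6864 C

-73.6864 degrees Celsius


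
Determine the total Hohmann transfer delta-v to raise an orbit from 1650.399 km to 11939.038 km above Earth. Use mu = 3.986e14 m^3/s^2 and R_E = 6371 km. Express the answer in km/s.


r1 = 8021.3990 km = 8.021399e+06 m
r2 = 18310.0380 km = 1.8310038e+07 m
dv1 = sqrt(mu/r1)*(sqrt(2*r2/(r1+r2)) - 1) = 1263.8950 m/s
dv2 = sqrt(mu/r2)*(1 - sqrt(2*r1/(r1+r2))) = 1023.8877 m/s
total dv = |dv1| + |dv2| = 1263.8950 + 1023.8877 = 2287.7827 m/s = 2.2878 km/s

2.2878 km/s


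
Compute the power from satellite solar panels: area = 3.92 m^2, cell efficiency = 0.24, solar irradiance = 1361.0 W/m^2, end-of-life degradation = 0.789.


P = area * eta * S * degradation
P = 3.92 * 0.24 * 1361.0 * 0.789
P = 1010.2583 W

1010.2583 W


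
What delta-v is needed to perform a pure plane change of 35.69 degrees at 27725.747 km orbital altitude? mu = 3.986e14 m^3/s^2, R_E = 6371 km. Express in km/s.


r = 34096.7470 km = 3.4096747e+07 m
V = sqrt(mu/r) = 3419.1029 m/s
di = 35.69 deg = 0.622908 rad
dV = 2*V*sin(di/2) = 2*3419.1029*sin(0.311454)
dV = 2095.5204 m/s = 2.0955 km/s

2.0955 km/s


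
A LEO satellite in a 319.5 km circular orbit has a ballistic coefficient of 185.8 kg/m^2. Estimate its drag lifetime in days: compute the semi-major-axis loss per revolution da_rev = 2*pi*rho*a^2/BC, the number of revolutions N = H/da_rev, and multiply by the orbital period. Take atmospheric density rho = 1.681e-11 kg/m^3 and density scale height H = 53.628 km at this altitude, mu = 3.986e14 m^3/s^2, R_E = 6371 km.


a = R_E + alt = 6690.5000 km = 6.6905e+06 m
da_rev = 2*pi*rho*a^2/BC = 2*pi*1.681e-11*(6.6905e+06)^2/185.8 = 25.445971 m per revolution
N = H/da_rev = 53628.0000 m / 25.445971 m = 2107.5242 revolutions
P = 2*pi*sqrt(a^3/mu) = 5446.2689 s
lifetime = N*P = 2107.5242 * 5446.2689 = 1.1478144e+07 s = 132.8489 days

132.8489 days


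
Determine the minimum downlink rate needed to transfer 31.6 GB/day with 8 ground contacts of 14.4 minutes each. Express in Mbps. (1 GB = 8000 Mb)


total contact time = 8 * 14.4 * 60 = 6912.0000 s
data = 31.6 GB = 252800.0000 Mb
rate = 252800.0000 / 6912.0000 = 36.5741 Mbps

36.5741 Mbps


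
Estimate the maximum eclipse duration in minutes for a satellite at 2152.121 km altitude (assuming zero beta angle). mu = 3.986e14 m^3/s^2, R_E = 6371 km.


r = 8523.1210 km
T = 130.5143 min
Eclipse fraction = arcsin(R_E/r)/pi = arcsin(6371.0000/8523.1210)/pi
= arcsin(0.7474961)/pi = 0.2687442
Eclipse duration = 0.2687442 * 130.5143 = 35.0749 min

35.0749 minutes


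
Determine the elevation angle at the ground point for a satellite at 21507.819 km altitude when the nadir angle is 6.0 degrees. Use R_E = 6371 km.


r = R_E + alt = 27878.8190 km
Law of sines in the satellite / Earth-center / ground-point triangle:
  sin(nadir)/R_E = sin(90 + el)/r  =>  cos(el) = (r/R_E)*sin(nadir)
cos(el) = (27878.8190 / 6371.0000) * sin(6.0 deg) = 0.4574054
el = arccos(0.4574054) = 62.7802 deg
(Earth-central angle = 90 - nadir - el = 21.2198 deg)

62.7802 degrees


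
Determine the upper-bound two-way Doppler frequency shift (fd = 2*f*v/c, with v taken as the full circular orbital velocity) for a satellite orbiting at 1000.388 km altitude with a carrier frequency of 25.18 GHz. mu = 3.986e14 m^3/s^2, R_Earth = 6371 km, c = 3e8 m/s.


r = 7.371388e+06 m
v = sqrt(mu/r) = 7353.4986 m/s (worst-case radial velocity)
f = 25.18 GHz = 2.518e+10 Hz
fd = 2*f*v/c = 2*2.518e+10*7353.4986/3.0e+08
fd = 1.2344073e+06 Hz

1.2344e+06 Hz


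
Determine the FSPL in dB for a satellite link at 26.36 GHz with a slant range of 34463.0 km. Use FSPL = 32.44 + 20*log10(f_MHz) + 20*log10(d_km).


f = 26.36 GHz = 26360.0000 MHz
d = 34463.0 km
FSPL = 32.44 + 20*log10(26360.0000) + 20*log10(34463.0)
FSPL = 32.44 + 88.4189 + 90.7471
FSPL = 211.6060 dB

211.6060 dB


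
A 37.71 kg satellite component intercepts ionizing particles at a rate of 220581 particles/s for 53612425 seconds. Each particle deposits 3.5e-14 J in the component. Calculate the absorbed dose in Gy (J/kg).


Total energy deposited = rate * time * E_per
  = 220581 * 53612425 * 3.5e-14 = 0.4139059 J
Dose = E_total / mass = 0.4139059 / 37.71
Dose = 0.01097602 Gy

0.0110 Gy


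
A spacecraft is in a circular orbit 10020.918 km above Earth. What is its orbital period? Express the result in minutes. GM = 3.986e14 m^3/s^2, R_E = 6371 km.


r = 16391.9180 km = 1.6391918e+07 m
T = 2*pi*sqrt(r^3/mu) = 2*pi*sqrt(4.404426e+21 / 3.986e14)
T = 20886.0292 s = 348.1005 min

348.1005 minutes


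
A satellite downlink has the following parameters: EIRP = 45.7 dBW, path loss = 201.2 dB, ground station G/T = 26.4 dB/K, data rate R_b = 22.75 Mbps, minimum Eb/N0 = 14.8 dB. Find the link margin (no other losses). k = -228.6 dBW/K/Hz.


C/N0 = EIRP - FSPL + G/T - k = 45.7 - 201.2 + 26.4 - (-228.6)
C/N0 = 99.5000 dB-Hz
R_b = 22.75 Mbps = 2.275e+07 bps -> 10*log10(R_b) = 73.5698 dB-Hz
Eb/N0 = C/N0 - 10*log10(R_b) = 99.5000 - 73.5698 = 25.9302 dB
Margin = Eb/N0 - Eb/N0_req = 25.9302 - 14.8 = 11.1302 dB (link closes)

11.1302 dB


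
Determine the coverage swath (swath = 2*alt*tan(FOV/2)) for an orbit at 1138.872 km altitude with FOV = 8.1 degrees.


FOV = 8.1 deg = 0.1413717 rad
swath = 2 * alt * tan(FOV/2) = 2 * 1138.872 * tan(0.07068583)
swath = 2 * 1138.872 * 0.0708038
swath = 161.2729 km

161.2729 km


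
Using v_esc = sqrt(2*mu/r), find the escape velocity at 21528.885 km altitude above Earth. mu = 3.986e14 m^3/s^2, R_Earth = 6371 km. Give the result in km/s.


r = 6371.0 + 21528.885 = 27899.8850 km = 2.7899885e+07 m
v_esc = sqrt(2*mu/r) = sqrt(2*3.986e14 / 2.7899885e+07)
v_esc = 5345.4274 m/s = 5.3454 km/s

5.3454 km/s


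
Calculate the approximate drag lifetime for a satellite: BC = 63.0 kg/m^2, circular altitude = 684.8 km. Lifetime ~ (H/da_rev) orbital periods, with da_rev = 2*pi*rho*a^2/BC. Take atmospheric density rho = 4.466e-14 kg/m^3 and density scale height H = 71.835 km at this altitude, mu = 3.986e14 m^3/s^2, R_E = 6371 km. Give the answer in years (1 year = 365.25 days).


a = R_E + alt = 7055.8000 km = 7.0558e+06 m
da_rev = 2*pi*rho*a^2/BC = 2*pi*4.466e-14*(7.0558e+06)^2/63.0 = 0.221743328 m per revolution
N = H/da_rev = 71835.0000 m / 0.221743328 m = 323955.6319 revolutions
P = 2*pi*sqrt(a^3/mu) = 5898.3510 s
lifetime = N*P = 323955.6319 * 5898.3510 = 1.910804e+09 s = 22115.7874 days
years = 22115.7874 / 365.25 = 60.5497 years

60.5497 years
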